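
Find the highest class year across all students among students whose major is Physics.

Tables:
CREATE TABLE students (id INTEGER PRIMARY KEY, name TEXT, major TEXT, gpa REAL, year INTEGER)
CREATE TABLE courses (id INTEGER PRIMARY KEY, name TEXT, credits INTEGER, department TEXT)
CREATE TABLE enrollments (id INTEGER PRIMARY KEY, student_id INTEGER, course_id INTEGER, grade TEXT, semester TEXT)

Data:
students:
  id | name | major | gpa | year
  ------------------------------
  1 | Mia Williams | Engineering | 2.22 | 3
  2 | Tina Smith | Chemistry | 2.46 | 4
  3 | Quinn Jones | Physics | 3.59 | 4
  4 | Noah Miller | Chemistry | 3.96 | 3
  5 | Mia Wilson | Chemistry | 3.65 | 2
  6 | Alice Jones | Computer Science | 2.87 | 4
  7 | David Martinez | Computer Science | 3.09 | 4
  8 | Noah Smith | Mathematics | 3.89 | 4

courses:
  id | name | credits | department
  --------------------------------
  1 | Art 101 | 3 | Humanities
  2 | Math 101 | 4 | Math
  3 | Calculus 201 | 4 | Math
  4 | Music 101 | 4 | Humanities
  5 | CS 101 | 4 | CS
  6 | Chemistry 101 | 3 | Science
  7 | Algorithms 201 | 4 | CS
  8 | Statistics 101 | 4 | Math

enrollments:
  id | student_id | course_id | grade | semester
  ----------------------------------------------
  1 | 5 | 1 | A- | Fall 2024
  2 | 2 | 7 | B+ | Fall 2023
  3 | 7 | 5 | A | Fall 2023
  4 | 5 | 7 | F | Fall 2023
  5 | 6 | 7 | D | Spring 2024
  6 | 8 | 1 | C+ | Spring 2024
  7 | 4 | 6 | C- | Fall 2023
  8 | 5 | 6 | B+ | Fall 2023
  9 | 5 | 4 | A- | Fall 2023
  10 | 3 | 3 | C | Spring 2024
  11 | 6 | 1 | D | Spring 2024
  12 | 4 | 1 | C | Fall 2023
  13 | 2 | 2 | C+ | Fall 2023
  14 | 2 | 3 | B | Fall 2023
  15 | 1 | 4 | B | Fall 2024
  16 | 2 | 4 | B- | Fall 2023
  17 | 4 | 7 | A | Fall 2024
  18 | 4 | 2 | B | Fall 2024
SELECT MAX(year) FROM students WHERE major = 'Physics'

Execution result:
4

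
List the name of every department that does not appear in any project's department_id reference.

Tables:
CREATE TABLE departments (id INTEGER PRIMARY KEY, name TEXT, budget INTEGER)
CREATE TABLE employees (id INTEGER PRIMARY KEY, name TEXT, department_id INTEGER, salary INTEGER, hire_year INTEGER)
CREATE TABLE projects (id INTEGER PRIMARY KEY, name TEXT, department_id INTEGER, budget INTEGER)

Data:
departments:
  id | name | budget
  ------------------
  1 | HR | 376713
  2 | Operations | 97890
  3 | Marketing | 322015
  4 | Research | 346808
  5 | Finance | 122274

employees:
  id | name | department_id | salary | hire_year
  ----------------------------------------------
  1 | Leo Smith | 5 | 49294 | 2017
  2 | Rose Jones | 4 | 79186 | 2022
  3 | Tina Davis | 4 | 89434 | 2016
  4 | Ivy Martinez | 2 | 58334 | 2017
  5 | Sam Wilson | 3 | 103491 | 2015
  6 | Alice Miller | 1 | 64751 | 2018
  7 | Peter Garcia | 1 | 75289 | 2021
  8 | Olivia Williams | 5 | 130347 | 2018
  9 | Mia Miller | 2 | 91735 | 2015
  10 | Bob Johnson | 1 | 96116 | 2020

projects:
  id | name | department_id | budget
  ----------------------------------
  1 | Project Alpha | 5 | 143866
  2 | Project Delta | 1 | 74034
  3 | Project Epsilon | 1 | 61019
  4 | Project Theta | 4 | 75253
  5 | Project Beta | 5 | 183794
SELECT p.name FROM departments p LEFT JOIN projects c ON c.department_id = p.id WHERE c.id IS NULL

Execution result:
name
Operations
Marketing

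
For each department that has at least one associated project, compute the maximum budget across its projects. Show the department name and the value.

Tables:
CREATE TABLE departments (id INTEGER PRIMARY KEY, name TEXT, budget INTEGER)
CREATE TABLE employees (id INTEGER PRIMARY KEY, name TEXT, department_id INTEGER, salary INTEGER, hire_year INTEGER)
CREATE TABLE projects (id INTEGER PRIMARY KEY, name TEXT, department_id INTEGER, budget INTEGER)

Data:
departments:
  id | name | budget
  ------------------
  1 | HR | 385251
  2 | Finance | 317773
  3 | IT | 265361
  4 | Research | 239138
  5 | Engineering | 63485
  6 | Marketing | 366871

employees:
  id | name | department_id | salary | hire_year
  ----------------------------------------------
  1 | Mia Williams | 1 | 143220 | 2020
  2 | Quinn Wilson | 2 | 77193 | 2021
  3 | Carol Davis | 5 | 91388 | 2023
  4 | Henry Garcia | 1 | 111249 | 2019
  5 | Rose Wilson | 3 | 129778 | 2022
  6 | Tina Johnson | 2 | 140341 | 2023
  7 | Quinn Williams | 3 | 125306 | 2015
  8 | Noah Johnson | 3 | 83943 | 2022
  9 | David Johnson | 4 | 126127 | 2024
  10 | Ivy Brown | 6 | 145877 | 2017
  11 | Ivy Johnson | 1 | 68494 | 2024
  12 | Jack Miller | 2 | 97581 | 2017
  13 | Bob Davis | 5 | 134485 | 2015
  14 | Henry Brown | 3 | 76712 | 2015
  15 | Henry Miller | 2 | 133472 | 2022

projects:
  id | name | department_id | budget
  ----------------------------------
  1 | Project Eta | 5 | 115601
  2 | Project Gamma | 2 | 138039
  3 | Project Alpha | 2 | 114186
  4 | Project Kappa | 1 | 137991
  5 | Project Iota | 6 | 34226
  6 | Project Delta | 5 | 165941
SELECT p.name, MAX(c.budget) AS max_budget FROM projects c JOIN departments p ON c.department_id = p.id GROUP BY p.id, p.name

Execution result:
name | max_budget
HR | 137991
Finance | 138039
Engineering | 165941
Marketing | 34226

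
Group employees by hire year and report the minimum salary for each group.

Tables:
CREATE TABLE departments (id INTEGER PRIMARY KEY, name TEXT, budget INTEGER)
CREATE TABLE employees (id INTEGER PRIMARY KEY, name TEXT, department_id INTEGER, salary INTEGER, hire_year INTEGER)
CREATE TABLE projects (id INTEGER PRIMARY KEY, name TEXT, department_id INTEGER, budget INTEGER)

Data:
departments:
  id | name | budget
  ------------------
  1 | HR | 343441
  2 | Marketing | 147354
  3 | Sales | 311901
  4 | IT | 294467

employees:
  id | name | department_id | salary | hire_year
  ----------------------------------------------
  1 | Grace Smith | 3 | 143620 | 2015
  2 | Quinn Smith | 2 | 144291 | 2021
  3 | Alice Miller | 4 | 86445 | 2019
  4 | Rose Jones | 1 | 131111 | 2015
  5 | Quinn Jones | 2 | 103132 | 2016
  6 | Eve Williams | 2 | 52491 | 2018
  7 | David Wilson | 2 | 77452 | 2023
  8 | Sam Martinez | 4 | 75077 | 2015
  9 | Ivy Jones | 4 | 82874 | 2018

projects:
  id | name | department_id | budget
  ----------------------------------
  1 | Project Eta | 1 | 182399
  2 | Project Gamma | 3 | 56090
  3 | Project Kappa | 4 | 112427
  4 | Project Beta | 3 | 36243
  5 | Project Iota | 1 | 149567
SELECT hire_year, MIN(salary) AS min_salary FROM employees GROUP BY hire_year

Execution result:
hire_year | min_salary
2015 | 75077
2016 | 103132
2018 | 52491
2019 | 86445
2021 | 144291
2023 | 77452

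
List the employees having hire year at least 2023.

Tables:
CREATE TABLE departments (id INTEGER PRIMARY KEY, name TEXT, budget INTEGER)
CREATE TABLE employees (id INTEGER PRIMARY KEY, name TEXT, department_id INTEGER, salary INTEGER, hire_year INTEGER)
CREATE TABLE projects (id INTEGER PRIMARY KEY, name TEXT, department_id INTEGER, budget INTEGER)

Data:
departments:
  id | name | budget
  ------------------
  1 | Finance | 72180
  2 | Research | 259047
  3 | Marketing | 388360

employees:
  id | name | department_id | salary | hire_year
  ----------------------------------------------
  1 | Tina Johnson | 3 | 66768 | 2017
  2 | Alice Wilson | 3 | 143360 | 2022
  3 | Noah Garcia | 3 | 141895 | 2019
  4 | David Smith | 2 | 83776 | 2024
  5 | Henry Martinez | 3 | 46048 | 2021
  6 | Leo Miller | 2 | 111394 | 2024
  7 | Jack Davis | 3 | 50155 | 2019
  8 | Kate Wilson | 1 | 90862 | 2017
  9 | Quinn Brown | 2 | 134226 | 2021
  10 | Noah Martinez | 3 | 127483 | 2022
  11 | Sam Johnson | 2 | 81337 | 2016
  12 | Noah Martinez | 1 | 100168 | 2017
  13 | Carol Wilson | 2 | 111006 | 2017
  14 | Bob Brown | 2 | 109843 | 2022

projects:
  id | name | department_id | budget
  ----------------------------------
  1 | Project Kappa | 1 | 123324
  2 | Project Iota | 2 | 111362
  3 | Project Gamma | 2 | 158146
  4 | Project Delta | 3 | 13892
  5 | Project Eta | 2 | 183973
SELECT name, hire_year FROM employees WHERE hire_year >= 2023

Execution result:
name | hire_year
David Smith | 2024
Leo Miller | 2024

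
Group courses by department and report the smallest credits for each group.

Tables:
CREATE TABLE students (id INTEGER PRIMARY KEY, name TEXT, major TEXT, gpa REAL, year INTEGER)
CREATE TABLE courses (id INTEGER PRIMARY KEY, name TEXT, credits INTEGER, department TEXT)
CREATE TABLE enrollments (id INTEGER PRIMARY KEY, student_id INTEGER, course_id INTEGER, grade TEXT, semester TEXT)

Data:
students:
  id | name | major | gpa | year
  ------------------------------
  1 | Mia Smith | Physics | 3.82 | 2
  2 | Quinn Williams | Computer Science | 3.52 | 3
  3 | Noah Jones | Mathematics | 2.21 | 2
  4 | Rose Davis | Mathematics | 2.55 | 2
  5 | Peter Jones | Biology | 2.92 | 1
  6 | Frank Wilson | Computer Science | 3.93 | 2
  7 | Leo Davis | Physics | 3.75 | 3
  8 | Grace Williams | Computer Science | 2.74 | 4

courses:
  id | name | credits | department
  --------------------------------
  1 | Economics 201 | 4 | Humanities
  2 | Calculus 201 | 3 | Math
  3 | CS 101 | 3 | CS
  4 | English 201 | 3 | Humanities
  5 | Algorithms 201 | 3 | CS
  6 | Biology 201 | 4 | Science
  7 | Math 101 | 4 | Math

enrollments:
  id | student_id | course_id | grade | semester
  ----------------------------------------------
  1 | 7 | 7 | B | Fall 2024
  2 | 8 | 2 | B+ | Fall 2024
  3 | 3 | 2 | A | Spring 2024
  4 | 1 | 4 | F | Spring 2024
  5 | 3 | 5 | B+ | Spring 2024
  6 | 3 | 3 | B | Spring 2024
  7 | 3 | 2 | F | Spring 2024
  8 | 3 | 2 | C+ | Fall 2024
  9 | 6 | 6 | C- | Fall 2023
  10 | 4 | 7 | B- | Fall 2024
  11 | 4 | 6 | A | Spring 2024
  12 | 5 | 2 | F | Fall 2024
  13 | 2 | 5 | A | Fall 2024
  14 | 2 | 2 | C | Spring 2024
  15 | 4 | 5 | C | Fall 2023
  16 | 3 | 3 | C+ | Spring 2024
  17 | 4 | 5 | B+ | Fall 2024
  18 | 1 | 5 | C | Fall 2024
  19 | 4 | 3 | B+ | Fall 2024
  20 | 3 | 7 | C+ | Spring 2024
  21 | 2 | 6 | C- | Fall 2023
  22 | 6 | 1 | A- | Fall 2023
SELECT department, MIN(credits) AS min_credits FROM courses GROUP BY department

Execution result:
department | min_credits
CS | 3
Humanities | 3
Math | 3
Science | 4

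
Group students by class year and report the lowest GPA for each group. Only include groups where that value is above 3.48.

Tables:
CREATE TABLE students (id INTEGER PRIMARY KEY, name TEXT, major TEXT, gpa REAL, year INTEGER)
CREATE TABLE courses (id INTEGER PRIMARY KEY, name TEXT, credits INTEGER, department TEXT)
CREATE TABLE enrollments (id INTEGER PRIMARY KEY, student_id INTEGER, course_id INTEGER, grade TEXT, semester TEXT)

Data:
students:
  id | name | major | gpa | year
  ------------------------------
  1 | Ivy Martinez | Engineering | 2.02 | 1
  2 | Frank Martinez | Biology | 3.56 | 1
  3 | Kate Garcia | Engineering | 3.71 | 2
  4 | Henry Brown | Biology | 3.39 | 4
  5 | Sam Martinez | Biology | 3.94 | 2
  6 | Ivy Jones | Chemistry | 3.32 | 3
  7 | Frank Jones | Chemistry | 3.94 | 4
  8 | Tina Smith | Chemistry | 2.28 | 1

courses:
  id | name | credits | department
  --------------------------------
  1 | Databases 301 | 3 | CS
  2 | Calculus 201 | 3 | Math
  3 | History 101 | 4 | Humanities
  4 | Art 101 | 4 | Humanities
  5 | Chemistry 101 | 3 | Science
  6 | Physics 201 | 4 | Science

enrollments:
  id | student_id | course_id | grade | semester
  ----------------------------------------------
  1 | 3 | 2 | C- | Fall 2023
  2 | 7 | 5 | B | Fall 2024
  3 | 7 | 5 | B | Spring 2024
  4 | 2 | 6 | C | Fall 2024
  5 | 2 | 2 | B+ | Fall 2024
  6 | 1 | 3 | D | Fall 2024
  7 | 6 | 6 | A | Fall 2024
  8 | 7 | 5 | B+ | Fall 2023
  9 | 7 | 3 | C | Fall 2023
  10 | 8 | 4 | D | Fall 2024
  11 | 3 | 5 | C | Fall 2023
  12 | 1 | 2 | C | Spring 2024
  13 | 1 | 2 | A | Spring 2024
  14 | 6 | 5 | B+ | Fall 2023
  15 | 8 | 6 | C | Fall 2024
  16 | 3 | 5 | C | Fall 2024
SELECT year, MIN(gpa) AS min_gpa FROM students GROUP BY year HAVING MIN(gpa) > 3.48

Execution result:
year | min_gpa
2 | 3.71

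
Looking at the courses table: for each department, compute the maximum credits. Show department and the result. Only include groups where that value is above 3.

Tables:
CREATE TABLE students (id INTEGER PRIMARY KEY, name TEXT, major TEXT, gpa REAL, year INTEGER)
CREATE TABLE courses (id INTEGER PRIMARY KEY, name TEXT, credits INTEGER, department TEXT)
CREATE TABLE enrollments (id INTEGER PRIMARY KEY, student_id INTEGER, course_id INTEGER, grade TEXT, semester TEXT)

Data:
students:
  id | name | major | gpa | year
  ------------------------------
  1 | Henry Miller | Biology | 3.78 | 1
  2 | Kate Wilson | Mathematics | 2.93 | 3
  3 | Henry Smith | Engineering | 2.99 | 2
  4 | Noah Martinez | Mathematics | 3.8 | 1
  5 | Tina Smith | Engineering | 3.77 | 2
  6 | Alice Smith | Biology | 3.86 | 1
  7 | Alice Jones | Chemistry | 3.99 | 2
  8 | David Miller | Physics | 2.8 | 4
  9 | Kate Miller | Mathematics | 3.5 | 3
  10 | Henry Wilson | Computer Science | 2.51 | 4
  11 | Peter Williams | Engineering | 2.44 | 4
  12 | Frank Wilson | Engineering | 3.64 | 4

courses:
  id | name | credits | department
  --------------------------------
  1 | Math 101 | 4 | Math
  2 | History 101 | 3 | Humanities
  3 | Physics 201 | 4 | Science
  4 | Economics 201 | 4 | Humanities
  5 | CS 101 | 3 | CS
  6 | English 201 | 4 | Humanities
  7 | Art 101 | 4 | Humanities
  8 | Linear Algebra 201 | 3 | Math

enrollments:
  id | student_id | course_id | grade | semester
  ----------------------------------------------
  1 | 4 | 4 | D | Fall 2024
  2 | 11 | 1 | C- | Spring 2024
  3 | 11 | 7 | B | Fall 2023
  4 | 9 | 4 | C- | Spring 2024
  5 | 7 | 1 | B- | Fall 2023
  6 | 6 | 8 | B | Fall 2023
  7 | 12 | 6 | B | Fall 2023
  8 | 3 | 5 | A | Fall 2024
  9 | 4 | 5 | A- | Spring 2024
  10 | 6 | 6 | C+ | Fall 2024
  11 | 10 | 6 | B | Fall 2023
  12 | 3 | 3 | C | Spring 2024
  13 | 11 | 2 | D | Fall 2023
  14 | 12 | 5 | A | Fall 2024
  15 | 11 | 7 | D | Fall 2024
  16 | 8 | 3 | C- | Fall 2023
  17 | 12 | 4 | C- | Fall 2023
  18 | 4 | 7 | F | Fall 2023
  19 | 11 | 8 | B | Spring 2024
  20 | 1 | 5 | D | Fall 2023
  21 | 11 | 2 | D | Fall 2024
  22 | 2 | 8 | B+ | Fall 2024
SELECT department, MAX(credits) AS max_credits FROM courses GROUP BY department HAVING MAX(credits) > 3

Execution result:
department | max_credits
Humanities | 4
Math | 4
Science | 4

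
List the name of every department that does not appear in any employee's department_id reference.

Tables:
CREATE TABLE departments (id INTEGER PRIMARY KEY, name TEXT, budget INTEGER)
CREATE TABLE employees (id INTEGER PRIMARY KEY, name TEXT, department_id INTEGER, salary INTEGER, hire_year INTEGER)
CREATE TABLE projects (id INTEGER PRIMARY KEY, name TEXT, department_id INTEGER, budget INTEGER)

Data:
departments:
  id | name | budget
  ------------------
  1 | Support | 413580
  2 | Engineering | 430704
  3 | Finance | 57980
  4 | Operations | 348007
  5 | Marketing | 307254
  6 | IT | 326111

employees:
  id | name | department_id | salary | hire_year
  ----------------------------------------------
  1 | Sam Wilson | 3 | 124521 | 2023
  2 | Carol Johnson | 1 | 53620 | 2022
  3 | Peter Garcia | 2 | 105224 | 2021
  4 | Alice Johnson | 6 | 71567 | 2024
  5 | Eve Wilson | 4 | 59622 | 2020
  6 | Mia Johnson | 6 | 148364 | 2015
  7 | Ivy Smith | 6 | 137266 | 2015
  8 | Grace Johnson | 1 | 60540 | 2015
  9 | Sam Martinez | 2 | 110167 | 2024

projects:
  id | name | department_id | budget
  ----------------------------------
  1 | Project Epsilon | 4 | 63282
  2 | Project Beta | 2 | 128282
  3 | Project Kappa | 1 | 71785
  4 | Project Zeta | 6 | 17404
SELECT p.name FROM departments p LEFT JOIN employees c ON c.department_id = p.id WHERE c.id IS NULL

Execution result:
Marketing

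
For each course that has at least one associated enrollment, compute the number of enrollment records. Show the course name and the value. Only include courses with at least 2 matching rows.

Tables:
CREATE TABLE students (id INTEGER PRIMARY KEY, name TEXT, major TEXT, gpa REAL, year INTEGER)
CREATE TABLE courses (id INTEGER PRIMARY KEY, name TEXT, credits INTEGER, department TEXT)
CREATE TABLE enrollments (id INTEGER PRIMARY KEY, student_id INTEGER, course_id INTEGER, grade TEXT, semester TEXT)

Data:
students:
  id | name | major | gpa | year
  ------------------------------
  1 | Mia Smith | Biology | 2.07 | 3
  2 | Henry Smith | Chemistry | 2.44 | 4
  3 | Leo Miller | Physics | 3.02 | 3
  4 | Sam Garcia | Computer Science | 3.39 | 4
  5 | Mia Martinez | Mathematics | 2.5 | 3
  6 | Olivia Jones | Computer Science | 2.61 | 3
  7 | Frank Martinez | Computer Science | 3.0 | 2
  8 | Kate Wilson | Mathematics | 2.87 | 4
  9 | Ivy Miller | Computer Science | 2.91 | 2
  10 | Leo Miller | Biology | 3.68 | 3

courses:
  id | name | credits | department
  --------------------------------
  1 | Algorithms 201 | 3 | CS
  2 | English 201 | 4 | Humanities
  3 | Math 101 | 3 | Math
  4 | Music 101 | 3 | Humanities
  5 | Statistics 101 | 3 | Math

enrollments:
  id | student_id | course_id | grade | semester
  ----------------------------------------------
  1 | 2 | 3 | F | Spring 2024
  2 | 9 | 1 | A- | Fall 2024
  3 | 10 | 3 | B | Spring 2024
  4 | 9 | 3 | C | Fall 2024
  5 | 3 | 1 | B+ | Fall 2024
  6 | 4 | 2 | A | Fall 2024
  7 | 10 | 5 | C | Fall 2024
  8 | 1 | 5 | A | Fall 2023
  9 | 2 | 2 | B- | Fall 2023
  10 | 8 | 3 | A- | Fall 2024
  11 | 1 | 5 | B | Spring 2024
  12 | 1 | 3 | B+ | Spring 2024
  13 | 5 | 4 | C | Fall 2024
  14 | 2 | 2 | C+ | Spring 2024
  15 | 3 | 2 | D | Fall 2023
SELECT p.name, COUNT(*) AS n FROM enrollments c JOIN courses p ON c.course_id = p.id GROUP BY p.id, p.name HAVING COUNT(*) >= 2

Execution result:
name | n
Algorithms 201 | 2
English 201 | 4
Math 101 | 5
Statistics 101 | 3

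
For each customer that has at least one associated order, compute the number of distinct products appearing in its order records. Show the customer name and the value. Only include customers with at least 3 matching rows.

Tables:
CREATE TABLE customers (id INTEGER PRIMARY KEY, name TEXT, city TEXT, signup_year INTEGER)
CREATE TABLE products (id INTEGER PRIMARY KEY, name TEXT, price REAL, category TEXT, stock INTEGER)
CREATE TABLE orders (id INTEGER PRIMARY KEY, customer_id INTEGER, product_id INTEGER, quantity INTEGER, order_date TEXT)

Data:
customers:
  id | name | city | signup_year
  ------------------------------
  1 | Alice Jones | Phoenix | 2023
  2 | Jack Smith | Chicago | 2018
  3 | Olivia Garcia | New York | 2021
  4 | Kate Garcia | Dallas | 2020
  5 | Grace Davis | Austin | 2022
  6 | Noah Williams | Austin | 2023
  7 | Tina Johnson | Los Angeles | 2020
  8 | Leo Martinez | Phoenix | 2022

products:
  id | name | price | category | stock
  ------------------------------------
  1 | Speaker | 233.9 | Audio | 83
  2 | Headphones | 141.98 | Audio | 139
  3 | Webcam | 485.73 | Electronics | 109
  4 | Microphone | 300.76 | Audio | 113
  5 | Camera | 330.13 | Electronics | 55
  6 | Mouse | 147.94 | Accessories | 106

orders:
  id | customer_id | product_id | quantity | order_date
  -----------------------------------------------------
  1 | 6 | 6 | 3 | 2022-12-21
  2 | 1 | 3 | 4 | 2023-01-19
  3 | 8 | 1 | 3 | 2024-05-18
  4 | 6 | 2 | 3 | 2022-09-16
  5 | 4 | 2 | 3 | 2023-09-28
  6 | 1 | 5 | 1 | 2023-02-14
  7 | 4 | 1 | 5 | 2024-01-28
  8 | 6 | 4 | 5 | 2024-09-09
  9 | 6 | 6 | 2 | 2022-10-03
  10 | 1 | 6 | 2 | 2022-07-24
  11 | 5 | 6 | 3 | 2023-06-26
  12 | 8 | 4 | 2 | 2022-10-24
SELECT p.name, COUNT(DISTINCT c.product_id) AS distinct_product_count FROM orders c JOIN customers p ON c.customer_id = p.id GROUP BY p.id, p.name HAVING COUNT(*) >= 3

Execution result:
name | distinct_product_count
Alice Jones | 3
Noah Williams | 3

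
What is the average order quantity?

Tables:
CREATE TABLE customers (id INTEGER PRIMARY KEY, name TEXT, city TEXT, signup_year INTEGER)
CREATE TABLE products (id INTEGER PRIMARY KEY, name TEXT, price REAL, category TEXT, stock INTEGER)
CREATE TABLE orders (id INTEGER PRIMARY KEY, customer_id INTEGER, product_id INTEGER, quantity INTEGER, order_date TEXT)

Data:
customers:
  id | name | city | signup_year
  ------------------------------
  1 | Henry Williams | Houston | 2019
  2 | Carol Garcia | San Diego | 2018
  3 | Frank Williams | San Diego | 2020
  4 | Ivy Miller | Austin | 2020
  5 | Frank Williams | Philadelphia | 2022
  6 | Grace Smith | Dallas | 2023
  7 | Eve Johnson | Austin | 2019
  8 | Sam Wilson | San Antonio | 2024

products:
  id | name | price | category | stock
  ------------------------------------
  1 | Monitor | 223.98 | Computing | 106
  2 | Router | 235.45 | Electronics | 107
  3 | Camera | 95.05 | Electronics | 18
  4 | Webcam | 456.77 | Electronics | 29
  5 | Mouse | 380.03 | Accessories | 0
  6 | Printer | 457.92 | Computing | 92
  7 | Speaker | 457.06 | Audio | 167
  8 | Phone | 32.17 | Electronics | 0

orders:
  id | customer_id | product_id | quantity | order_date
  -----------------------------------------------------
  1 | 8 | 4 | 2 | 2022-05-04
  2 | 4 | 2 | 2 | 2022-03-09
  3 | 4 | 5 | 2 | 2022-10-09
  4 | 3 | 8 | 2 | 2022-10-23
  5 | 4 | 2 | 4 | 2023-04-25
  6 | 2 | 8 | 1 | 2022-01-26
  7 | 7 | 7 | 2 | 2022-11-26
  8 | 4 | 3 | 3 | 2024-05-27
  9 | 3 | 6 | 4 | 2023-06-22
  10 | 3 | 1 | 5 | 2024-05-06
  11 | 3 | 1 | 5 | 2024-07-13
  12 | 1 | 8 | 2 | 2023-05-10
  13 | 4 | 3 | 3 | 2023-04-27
SELECT AVG(quantity) FROM orders

Execution result:
2.85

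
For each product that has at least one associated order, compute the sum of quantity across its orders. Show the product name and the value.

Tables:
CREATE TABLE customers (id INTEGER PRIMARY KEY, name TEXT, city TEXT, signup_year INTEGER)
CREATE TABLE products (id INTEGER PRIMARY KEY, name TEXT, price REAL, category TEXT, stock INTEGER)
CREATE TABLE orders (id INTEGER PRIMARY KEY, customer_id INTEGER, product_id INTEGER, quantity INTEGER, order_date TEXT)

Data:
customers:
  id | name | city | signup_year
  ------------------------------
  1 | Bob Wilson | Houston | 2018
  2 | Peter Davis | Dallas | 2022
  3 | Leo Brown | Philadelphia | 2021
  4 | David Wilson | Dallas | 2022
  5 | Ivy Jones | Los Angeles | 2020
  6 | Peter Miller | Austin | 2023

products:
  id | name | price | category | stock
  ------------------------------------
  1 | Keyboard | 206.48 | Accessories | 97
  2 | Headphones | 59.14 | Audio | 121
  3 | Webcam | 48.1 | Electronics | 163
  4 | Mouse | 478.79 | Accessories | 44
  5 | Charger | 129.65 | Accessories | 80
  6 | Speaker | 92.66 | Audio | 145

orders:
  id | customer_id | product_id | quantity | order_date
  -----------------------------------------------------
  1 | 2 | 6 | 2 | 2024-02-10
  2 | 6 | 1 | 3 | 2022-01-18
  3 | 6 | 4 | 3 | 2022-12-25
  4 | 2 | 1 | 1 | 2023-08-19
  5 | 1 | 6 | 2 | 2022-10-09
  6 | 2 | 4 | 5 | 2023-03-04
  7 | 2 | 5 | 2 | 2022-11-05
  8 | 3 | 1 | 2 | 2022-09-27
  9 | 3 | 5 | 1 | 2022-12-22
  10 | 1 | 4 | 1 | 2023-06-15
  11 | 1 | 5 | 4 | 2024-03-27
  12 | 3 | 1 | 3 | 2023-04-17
SELECT p.name, SUM(c.quantity) AS sum_quantity FROM orders c JOIN products p ON c.product_id = p.id GROUP BY p.id, p.name

Execution result:
name | sum_quantity
Keyboard | 9
Mouse | 9
Charger | 7
Speaker | 4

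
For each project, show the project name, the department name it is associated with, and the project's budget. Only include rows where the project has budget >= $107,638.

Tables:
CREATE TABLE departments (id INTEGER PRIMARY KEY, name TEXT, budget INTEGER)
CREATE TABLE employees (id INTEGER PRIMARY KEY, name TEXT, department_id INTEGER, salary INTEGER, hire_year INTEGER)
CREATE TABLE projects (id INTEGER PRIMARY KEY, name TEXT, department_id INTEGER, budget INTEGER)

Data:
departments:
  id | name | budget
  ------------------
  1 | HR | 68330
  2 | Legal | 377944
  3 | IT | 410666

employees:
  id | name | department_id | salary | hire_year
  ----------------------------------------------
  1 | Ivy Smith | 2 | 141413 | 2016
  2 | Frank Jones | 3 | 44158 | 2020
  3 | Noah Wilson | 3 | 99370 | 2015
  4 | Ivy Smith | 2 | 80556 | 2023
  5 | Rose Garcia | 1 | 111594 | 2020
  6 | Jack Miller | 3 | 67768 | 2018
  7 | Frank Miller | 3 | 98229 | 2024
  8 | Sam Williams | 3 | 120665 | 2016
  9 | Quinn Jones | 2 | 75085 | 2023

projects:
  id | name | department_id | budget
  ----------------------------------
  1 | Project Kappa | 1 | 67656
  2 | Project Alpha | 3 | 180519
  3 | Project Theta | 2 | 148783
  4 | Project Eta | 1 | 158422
SELECT c.name, p.name AS department, c.budget FROM projects c JOIN departments p ON c.department_id = p.id WHERE c.budget >= 107638

Execution result:
name | department | budget
Project Alpha | IT | 180519
Project Theta | Legal | 148783
Project Eta | HR | 158422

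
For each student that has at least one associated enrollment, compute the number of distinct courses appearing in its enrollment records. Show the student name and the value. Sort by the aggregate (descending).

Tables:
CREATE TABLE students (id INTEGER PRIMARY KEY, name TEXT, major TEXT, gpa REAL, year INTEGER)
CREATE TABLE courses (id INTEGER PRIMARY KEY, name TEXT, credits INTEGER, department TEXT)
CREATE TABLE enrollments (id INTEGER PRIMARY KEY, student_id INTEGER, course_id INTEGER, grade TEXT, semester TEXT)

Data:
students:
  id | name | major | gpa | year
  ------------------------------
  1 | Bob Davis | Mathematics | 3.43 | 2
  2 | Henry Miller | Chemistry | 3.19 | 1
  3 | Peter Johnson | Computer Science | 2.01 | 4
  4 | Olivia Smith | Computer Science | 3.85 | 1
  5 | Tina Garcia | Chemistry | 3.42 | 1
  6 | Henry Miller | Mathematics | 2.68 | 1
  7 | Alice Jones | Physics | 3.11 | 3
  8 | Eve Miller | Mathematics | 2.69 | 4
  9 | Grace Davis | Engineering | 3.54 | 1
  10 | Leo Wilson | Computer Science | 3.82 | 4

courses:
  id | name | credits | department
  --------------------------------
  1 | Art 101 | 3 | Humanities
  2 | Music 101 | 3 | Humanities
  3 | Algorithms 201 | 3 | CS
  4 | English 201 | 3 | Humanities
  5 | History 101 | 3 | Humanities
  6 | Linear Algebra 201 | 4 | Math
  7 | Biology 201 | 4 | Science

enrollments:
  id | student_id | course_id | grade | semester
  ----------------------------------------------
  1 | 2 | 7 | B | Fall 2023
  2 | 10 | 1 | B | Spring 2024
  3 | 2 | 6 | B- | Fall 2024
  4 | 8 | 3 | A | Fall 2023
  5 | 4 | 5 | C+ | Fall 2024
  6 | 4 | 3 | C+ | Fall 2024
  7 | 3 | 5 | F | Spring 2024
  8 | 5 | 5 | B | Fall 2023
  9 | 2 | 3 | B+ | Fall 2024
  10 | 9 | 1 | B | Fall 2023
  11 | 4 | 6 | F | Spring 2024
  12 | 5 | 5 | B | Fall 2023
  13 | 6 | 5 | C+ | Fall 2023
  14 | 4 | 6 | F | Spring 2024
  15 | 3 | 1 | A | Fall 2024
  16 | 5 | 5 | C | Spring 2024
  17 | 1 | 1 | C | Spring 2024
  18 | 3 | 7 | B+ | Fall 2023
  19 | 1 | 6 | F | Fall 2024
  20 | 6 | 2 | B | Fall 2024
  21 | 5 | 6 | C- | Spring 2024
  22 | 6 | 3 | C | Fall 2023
SELECT p.name, COUNT(DISTINCT c.course_id) AS distinct_course_count FROM enrollments c JOIN students p ON c.student_id = p.id GROUP BY p.id, p.name ORDER BY distinct_course_count DESC

Execution result:
name | distinct_course_count
Henry Miller | 3
Peter Johnson | 3
Olivia Smith | 3
Henry Miller | 3
Bob Davis | 2
Tina Garcia | 2
Eve Miller | 1
Grace Davis | 1
Leo Wilson | 1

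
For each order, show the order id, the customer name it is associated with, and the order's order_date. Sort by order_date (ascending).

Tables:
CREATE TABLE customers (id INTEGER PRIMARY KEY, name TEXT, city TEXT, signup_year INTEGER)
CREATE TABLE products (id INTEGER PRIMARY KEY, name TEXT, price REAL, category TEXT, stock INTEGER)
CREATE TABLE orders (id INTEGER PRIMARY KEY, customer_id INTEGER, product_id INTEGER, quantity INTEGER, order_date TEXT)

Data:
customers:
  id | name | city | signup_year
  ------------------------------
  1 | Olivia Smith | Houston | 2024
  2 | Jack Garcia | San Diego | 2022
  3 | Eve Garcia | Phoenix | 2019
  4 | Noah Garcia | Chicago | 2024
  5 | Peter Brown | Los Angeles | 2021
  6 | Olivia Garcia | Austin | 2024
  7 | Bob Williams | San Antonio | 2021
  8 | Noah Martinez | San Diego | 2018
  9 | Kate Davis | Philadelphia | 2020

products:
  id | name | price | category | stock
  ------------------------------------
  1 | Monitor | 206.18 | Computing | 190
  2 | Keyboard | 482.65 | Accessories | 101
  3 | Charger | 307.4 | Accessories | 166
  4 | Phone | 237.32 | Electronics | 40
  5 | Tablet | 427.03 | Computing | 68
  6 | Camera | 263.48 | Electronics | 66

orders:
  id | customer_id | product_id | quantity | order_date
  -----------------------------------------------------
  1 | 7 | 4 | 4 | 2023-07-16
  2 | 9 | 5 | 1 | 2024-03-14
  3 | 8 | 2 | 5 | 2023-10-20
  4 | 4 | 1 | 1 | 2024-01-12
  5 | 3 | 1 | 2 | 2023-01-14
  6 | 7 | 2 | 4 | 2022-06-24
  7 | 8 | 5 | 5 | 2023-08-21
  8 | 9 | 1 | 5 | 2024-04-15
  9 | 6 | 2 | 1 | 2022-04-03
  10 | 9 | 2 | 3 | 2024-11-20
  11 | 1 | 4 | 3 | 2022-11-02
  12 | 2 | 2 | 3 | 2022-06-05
SELECT c.id, p.name AS customer, c.order_date FROM orders c JOIN customers p ON c.customer_id = p.id ORDER BY c.order_date ASC

Execution result:
id | customer | order_date
9 | Olivia Garcia | 2022-04-03
12 | Jack Garcia | 2022-06-05
6 | Bob Williams | 2022-06-24
11 | Olivia Smith | 2022-11-02
5 | Eve Garcia | 2023-01-14
1 | Bob Williams | 2023-07-16
7 | Noah Martinez | 2023-08-21
3 | Noah Martinez | 2023-10-20
4 | Noah Garcia | 2024-01-12
2 | Kate Davis | 2024-03-14
8 | Kate Davis | 2024-04-15
10 | Kate Davis | 2024-11-20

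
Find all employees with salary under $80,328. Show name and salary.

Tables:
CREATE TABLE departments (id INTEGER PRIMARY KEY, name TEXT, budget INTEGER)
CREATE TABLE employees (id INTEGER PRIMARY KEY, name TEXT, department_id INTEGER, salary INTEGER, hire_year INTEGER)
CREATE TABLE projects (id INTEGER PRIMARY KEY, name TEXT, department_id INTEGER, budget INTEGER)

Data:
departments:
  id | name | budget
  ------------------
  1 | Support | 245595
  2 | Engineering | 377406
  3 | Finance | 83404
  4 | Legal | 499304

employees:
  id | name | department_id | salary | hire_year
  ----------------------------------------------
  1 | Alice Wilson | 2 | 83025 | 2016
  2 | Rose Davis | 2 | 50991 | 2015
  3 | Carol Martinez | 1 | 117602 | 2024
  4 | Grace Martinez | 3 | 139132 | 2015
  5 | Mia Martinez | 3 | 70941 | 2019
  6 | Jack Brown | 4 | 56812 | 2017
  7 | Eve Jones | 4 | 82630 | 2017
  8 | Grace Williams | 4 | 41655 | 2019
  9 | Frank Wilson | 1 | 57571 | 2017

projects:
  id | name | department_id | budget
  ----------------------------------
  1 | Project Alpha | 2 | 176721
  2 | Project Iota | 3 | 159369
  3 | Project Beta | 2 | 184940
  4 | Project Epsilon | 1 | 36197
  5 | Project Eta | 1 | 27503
SELECT name, salary FROM employees WHERE salary < 80328

Execution result:
name | salary
Rose Davis | 50991
Mia Martinez | 70941
Jack Brown | 56812
Grace Williams | 41655
Frank Wilson | 57571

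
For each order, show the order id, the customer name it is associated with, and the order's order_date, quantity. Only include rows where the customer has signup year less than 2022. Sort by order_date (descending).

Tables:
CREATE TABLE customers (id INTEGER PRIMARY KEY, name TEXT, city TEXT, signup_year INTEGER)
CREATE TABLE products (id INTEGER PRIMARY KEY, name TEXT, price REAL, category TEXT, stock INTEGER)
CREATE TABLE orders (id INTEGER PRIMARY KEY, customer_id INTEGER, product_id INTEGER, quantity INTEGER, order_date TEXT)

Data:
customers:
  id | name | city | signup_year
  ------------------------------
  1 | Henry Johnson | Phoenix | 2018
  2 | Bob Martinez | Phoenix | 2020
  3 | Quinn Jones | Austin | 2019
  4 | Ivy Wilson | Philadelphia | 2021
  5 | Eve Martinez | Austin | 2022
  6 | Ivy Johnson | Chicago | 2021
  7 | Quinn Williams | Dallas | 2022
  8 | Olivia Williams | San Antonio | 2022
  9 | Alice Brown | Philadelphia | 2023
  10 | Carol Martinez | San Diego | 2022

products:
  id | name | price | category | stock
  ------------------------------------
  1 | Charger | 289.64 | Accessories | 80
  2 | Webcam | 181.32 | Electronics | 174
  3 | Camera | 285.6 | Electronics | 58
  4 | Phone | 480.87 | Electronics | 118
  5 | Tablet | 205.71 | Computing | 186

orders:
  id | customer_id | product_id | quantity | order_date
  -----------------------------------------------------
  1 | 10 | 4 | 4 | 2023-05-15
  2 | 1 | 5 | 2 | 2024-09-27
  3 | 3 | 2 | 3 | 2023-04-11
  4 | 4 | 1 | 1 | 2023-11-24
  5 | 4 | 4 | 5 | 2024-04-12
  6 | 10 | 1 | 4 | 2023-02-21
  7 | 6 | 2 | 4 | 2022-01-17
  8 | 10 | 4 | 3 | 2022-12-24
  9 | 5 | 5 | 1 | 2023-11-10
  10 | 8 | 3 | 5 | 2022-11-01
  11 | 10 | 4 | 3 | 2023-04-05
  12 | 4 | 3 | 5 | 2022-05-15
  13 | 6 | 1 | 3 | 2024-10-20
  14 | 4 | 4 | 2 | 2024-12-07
SELECT c.id, p.name AS customer, c.order_date, c.quantity FROM orders c JOIN customers p ON c.customer_id = p.id WHERE p.signup_year < 2022 ORDER BY c.order_date DESC

Execution result:
id | customer | order_date | quantity
14 | Ivy Wilson | 2024-12-07 | 2
13 | Ivy Johnson | 2024-10-20 | 3
2 | Henry Johnson | 2024-09-27 | 2
5 | Ivy Wilson | 2024-04-12 | 5
4 | Ivy Wilson | 2023-11-24 | 1
3 | Quinn Jones | 2023-04-11 | 3
12 | Ivy Wilson | 2022-05-15 | 5
7 | Ivy Johnson | 2022-01-17 | 4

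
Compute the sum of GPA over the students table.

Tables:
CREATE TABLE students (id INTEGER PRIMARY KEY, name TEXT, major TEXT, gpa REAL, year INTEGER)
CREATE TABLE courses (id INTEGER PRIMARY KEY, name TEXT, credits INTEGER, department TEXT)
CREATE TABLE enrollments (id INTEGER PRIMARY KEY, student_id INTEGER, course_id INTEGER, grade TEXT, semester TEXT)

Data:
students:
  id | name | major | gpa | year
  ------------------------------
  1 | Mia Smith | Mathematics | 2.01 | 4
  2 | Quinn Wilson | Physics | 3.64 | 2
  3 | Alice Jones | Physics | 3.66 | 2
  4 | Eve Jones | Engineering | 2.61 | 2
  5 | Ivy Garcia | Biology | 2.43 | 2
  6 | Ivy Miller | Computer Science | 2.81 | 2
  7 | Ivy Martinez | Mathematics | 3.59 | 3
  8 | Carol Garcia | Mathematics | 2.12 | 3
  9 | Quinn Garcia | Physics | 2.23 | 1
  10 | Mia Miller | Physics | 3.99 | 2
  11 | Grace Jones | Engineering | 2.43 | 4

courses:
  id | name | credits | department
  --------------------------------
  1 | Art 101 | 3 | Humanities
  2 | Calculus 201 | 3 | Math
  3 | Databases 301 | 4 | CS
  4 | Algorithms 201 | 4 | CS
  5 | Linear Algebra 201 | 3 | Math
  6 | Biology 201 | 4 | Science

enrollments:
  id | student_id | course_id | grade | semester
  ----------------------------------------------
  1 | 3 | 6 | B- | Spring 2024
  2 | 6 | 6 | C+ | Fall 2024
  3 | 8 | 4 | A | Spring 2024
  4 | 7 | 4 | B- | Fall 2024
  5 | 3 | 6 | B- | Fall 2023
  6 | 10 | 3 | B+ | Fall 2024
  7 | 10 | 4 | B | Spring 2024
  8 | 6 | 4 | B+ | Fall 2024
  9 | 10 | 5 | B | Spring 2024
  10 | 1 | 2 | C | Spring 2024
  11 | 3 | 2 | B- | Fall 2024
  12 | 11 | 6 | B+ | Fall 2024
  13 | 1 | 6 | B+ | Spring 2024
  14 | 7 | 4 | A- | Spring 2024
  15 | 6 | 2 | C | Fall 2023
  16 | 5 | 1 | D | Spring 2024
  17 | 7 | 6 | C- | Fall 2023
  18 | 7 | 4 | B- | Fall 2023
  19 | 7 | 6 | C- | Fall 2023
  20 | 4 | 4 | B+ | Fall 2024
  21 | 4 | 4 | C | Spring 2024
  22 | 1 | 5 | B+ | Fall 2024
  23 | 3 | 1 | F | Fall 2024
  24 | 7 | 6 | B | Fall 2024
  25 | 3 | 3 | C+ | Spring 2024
SELECT SUM(gpa) FROM students

Execution result:
31.52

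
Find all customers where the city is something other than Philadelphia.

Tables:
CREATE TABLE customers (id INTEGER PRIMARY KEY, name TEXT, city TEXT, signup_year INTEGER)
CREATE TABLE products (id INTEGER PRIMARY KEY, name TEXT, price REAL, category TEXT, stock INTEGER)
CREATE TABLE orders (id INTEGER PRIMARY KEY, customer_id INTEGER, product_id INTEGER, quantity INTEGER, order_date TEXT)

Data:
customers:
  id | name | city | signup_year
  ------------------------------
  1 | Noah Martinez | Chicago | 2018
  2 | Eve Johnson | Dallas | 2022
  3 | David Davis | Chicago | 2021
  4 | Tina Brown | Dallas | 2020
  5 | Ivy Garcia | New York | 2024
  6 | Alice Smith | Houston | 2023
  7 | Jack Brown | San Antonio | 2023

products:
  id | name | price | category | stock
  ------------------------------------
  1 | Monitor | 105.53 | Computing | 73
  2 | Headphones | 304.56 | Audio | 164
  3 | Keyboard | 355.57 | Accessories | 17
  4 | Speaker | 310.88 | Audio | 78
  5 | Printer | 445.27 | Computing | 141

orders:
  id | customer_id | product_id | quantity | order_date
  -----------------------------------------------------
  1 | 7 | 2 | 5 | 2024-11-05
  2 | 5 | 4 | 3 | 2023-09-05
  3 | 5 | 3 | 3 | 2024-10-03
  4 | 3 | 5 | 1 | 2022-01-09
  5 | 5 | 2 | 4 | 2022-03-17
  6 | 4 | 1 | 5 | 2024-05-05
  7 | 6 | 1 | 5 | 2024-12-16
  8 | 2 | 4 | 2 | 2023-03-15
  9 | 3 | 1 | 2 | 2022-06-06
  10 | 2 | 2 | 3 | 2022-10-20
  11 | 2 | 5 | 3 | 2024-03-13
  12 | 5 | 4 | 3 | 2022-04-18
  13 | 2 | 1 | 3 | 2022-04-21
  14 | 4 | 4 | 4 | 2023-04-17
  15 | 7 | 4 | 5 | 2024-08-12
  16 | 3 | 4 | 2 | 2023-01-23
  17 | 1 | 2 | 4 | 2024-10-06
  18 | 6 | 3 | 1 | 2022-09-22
SELECT name, city FROM customers WHERE city <> 'Philadelphia'

Execution result:
name | city
Noah Martinez | Chicago
Eve Johnson | Dallas
David Davis | Chicago
Tina Brown | Dallas
Ivy Garcia | New York
Alice Smith | Houston
Jack Brown | San Antonio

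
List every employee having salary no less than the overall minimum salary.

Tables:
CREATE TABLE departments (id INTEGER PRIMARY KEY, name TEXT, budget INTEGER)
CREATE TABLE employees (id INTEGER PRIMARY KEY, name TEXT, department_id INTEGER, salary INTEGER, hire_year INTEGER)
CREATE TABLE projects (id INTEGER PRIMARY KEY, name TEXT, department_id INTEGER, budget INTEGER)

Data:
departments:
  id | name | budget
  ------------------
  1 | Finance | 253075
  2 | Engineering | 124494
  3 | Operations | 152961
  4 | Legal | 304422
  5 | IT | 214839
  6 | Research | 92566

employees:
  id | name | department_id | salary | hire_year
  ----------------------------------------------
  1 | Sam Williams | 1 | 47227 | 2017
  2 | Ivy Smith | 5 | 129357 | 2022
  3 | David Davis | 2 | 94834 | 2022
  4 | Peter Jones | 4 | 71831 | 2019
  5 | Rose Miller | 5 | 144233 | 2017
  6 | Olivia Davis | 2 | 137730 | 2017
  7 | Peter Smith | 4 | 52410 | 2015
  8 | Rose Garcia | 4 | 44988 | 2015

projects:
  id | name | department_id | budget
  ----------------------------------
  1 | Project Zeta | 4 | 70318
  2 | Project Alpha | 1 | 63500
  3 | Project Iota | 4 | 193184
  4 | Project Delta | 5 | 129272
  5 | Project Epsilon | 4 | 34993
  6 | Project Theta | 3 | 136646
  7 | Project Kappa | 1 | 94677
SELECT name, salary FROM employees WHERE salary >= (SELECT MIN(salary) FROM employees)

Execution result:
name | salary
Sam Williams | 47227
Ivy Smith | 129357
David Davis | 94834
Peter Jones | 71831
Rose Miller | 144233
Olivia Davis | 137730
Peter Smith | 52410
Rose Garcia | 44988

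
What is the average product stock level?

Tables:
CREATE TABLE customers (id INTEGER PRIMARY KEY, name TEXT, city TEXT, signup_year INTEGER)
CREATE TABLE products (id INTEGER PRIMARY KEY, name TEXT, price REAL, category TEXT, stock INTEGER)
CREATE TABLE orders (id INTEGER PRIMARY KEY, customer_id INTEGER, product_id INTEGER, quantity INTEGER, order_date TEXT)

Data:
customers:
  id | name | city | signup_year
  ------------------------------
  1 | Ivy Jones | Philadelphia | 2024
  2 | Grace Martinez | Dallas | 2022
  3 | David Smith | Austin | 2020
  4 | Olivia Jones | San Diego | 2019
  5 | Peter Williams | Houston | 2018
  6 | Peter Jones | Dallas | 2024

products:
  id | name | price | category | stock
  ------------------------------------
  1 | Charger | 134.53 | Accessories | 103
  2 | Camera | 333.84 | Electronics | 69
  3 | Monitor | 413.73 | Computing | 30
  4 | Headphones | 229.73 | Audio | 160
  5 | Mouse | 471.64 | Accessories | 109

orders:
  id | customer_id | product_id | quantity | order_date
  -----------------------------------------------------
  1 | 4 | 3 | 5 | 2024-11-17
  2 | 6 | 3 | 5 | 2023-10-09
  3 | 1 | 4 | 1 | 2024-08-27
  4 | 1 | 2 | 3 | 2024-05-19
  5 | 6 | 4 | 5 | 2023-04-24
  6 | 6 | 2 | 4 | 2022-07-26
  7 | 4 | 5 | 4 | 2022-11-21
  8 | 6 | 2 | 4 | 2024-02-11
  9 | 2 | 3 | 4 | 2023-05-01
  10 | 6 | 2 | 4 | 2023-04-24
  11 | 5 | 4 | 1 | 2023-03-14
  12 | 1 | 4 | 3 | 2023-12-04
SELECT AVG(stock) FROM products

Execution result:
94.20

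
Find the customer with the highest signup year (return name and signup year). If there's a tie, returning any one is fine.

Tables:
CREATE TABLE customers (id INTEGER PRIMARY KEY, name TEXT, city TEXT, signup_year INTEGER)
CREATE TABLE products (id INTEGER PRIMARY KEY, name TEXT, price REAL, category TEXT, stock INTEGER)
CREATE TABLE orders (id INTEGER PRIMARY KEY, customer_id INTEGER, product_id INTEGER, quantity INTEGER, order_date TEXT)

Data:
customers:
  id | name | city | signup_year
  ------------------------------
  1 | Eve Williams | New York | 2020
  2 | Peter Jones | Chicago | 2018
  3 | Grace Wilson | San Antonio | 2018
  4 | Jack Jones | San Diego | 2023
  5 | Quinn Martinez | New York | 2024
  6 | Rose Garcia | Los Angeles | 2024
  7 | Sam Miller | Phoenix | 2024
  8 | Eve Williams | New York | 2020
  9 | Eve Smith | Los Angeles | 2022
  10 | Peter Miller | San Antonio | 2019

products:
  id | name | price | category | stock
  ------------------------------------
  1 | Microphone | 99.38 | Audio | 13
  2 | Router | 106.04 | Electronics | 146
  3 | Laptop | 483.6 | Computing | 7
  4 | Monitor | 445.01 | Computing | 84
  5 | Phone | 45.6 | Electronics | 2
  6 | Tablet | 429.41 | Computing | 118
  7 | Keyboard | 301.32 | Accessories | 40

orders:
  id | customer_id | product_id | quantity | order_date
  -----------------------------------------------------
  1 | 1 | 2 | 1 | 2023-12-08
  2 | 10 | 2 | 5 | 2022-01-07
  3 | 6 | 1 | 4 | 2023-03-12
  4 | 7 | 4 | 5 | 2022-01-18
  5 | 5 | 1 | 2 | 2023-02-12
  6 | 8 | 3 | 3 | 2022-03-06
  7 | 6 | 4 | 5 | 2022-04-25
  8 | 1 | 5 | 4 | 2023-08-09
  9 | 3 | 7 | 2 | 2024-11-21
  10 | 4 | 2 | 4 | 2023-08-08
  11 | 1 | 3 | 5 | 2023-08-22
SELECT name, signup_year FROM customers ORDER BY signup_year DESC LIMIT 1

Execution result:
name | signup_year
Quinn Martinez | 2024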